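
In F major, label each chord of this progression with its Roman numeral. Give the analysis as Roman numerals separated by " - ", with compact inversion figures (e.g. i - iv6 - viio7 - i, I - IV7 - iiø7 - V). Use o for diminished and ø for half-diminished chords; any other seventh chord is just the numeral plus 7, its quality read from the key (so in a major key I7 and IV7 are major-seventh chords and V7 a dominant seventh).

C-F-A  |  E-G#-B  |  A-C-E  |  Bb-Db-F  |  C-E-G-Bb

I64 - V/iii - iii - iv - V7

C-F-A has root F, degree 1 in F major, so I64.
E-G#-B: a major triad on E, the applied dominant of iii → V/iii.
A-C-E has root A, degree 3 in F major, so iii.
Bb-Db-F: minor triad on Bb — chromatic; iv (borrowed from the parallel minor).
C-E-G-Bb: root C is the dominant; dominant seventh chord there is V7.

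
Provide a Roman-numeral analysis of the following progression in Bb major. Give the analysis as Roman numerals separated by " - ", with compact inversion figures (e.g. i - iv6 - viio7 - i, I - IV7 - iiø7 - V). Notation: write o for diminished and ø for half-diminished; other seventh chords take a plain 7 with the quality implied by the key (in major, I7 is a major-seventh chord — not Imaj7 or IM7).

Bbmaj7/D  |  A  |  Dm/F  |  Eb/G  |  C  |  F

I65 - V/iii - iii6 - IV6 - V/V - V

Bbmaj7/D: root Bb is the tonic; major seventh chord there is I65.
A: chromatic; A is V of iii, so V/iii.
Dm/F: minor triad on D = scale degree 3 → iii6.
Eb/G has root Eb, degree 4 in Bb major, so IV6.
C is the secondary dominant of V (major triad on C): V/V.
F: major triad on F = scale degree 5 → V.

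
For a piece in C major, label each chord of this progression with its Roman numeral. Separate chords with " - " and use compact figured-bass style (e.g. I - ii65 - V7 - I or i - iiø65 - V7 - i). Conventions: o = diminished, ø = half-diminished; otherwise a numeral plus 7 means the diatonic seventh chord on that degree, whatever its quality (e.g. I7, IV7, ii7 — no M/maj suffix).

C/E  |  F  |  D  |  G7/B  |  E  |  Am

I6 - IV - V/V - V65 - V/vi - vi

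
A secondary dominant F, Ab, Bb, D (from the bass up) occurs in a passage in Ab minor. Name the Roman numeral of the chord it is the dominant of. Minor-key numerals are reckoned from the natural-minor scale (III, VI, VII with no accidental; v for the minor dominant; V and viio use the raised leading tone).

V

The chord is a dominant seventh chord on Bb.
A dominant resolves down a perfect fifth: Bb → Eb. In Ab minor, Eb is scale degree 5, i.e. V.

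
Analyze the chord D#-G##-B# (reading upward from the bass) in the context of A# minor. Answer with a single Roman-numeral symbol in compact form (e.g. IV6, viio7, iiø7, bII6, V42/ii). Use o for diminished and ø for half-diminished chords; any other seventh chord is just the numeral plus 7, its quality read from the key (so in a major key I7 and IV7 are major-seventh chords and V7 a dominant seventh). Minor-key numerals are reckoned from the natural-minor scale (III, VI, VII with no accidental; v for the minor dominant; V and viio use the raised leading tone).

viio64

Stacked in thirds the chord is G##-B#-D#: a diminished triad on G##.
G## is scale degree 7 in A# minor, and a diminished triad on that degree is written viio.
With D# in the bass the chord is in second inversion, so the figured bass is 64.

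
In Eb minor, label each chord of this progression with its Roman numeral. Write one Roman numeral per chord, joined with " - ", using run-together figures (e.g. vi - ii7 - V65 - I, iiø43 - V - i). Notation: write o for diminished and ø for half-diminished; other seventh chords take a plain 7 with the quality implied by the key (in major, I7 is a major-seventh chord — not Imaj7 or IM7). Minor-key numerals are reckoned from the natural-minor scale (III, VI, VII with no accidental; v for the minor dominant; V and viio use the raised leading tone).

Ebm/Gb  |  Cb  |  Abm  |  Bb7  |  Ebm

Ebm/Gb: root Eb is the tonic; minor triad there is i6.
Cb: root Cb is the submediant; major triad there is VI.
Abm has root Ab, degree 4 in Eb minor, so iv.
Bb7: root Bb is the dominant; dominant seventh chord there is V7.
Ebm: root Eb is the tonic; minor triad there is i.

i6 - VI - iv - V7 - i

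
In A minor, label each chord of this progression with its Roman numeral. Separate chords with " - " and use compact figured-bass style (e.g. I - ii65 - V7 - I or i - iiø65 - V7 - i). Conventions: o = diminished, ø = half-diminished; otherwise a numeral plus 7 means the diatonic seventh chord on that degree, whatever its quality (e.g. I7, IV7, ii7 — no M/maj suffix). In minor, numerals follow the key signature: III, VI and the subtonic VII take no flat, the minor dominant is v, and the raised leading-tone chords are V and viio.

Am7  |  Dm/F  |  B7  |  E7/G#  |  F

Am7: minor seventh chord on A = scale degree 1 → i7.
Dm/F: root D is the subdominant; minor triad there is iv6.
B7: chromatic; B is V of V, so V7/V.
E7/G#: root E is the dominant; dominant seventh chord there is V65.
F: root F is the submediant; major triad there is VI.

i7 - iv6 - V7/V - V65 - VI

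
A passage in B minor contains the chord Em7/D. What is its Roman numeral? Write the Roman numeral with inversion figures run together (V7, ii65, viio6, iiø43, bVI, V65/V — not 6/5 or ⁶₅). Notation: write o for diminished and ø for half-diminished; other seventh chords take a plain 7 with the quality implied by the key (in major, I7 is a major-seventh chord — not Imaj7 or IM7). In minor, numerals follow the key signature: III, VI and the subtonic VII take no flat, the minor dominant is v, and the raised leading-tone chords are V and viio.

iv42

The pitches E-G-B-D form a minor seventh chord rooted on E.
In B minor, E is the subdominant; the diatonic minor seventh chord there is iv7.
With D in the bass the chord is in third inversion, so the figured bass is 42.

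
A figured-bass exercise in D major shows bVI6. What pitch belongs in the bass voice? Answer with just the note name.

bVI in D major has root Bb; the chord is Bb-D-F.
The figure 6 means first inversion — the third is in the bass.

D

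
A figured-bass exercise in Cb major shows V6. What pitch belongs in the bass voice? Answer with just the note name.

Bb

V in Cb major has root Gb; the chord is Gb-Bb-Db.
The figure 6 means first inversion — the third is in the bass.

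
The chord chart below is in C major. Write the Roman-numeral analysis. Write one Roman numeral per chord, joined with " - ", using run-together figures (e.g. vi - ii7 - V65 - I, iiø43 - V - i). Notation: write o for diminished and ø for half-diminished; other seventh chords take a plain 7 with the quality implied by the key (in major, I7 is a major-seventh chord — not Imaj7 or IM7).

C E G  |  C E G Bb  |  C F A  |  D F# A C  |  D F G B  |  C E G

I - V7/IV - IV64 - V7/V - V43 - I

C-E-G: root C is the tonic; major triad there is I.
C-E-G-Bb: chromatic; C is V of IV, so V7/IV.
C-F-A: major triad on F = scale degree 4 → IV64.
D-F#-A-C: chromatic; D is V of V, so V7/V.
D-F-G-B: root G is the dominant; dominant seventh chord there is V43.
C-E-G: root C is the tonic; major triad there is I.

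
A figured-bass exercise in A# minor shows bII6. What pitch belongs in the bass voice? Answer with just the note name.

D#

bII in A# minor has root B; the chord is B-D#-F#.
The figure 6 means first inversion — the third is in the bass.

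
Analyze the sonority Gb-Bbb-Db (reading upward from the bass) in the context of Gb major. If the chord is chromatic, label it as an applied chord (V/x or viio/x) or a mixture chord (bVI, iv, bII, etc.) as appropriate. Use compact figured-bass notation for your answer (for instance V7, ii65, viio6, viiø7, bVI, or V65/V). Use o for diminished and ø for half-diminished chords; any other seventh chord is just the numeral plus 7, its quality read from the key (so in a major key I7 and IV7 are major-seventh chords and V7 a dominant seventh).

i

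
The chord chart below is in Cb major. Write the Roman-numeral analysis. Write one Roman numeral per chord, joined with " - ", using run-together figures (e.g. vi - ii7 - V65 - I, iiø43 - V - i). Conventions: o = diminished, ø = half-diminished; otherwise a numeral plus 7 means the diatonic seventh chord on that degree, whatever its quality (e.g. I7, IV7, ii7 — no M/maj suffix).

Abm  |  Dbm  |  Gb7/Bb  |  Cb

vi - ii - V65 - I

Abm has root Ab, degree 6 in Cb major, so vi.
Dbm has root Db, degree 2 in Cb major, so ii.
Gb7/Bb: root Gb is the dominant; dominant seventh chord there is V65.
Cb: major triad on Cb = scale degree 1 → I.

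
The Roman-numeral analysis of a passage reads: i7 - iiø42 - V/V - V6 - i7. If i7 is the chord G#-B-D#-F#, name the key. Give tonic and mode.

i7 is given as G#-B-D#-F# — a minor seventh chord with root G#.
If G# is scale degree 1 and the mode makes that degree carry a minor seventh chord, the tonic is G# and the mode is minor.

G# minor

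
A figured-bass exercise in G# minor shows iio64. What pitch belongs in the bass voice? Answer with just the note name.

iio in G# minor has root A#; the chord is A#-C#-E.
The figure 64 means second inversion — the fifth is in the bass.

E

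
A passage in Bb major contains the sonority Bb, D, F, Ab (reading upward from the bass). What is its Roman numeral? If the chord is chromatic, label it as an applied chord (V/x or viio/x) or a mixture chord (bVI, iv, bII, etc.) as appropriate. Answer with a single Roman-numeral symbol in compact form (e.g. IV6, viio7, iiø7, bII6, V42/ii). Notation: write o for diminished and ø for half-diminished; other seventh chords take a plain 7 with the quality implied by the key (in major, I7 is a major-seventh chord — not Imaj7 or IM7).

Stacked in thirds the chord is Bb-D-F-Ab: a dominant seventh chord on Bb.
Bb is not a diatonic chord root with this quality in Bb major, but it lies a perfect fifth above Eb (IV), so the chord functions as an applied dominant of IV.

V7/IV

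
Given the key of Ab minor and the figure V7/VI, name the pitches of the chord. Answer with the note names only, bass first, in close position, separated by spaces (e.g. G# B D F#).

V7/VI is a secondary dominant — the dominant seventh of VI. VI in Ab minor is Fb, so the applied chord's root is Cb, a perfect fifth above.
Building a dominant seventh chord on Cb gives Cb-Eb-Gb-Bbb.

Cb Eb Gb Bbb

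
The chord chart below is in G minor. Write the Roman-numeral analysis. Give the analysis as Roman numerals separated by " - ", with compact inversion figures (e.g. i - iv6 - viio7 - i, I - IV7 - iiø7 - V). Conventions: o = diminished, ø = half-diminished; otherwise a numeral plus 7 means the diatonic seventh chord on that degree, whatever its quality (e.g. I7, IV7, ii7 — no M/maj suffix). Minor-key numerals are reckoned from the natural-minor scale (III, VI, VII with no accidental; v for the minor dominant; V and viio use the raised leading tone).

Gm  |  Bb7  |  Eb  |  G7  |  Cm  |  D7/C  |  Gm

Gm: minor triad on G = scale degree 1 → i.
Bb7 is the secondary dominant of VI (dominant seventh chord on Bb): V7/VI.
Eb: major triad on Eb = scale degree 6 → VI.
G7 is the secondary dominant of iv (dominant seventh chord on G): V7/iv.
Cm: minor triad on C = scale degree 4 → iv.
D7/C has root D, degree 5 in G minor, so V42.
Gm: root G is the tonic; minor triad there is i.

i - V7/VI - VI - V7/iv - iv - V42 - i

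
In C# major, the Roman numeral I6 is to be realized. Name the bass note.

E#

I in C# major has root C#; the chord is C#-E#-G#.
The figure 6 means first inversion — the third is in the bass.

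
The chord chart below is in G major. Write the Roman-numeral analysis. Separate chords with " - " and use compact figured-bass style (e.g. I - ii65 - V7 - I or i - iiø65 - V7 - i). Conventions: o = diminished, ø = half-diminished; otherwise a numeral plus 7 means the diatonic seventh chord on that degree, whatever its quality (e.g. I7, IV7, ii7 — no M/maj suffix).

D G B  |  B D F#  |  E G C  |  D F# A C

I64 - iii - IV6 - V7

D-G-B: major triad on G = scale degree 1 → I64.
B-D-F# has root B, degree 3 in G major, so iii.
E-G-C has root C, degree 4 in G major, so IV6.
D-F#-A-C: root D is the dominant; dominant seventh chord there is V7.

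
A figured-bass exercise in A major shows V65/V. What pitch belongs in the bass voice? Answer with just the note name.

D#

The applied chord V65/V is rooted on B: B-D#-F#-A.
The figure 65 means first inversion — the third is in the bass.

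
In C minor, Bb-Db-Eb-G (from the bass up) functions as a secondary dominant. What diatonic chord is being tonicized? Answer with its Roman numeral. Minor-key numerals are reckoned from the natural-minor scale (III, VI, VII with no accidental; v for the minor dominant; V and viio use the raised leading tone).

The chord is a dominant seventh chord on Eb.
A dominant resolves down a perfect fifth: Eb → Ab. In C minor, Ab is scale degree 6, i.e. VI.

VI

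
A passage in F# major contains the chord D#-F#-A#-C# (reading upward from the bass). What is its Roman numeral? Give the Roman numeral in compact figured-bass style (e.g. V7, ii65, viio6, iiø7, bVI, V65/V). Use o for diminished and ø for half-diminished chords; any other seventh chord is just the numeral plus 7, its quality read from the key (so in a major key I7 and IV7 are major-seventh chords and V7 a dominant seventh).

The pitches D#-F#-A#-C# form a minor seventh chord rooted on D#.
D# is scale degree 6 in F# major, and a minor seventh chord on that degree is written vi7.

vi7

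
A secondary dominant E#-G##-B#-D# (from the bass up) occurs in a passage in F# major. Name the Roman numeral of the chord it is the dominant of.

The chord is a dominant seventh chord on E#.
A dominant resolves down a perfect fifth: E# → A#. In F# major, A# is scale degree 3, i.e. iii.

iii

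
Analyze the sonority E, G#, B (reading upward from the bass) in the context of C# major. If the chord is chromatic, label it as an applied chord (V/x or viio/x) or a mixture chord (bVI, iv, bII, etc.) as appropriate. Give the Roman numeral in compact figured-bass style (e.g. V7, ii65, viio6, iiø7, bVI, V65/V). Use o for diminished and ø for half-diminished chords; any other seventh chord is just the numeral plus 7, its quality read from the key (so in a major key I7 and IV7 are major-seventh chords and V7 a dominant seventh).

Stacked in thirds the chord is E-G#-B: a major triad on E.
E is the lowered third degree of C# major (diatonic 3 would be E#). This is a major triad on the lowered third degree, borrowed from the parallel minor.

bIII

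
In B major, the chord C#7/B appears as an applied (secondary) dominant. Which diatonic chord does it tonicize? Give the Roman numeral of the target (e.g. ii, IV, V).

V

The chord is a dominant seventh chord on C#.
A dominant resolves down a perfect fifth: C# → F#. In B major, F# is scale degree 5, i.e. V.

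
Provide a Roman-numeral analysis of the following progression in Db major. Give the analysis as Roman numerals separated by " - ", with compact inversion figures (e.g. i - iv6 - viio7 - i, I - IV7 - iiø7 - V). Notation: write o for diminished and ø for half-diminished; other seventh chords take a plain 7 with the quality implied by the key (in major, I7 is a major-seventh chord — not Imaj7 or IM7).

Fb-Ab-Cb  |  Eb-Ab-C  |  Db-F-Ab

bIII - V64 - I

Fb-Ab-Cb: Fb with this quality isn't in the key; it's bIII, borrowed from the parallel minor.
Eb-Ab-C: major triad on Ab = scale degree 5 → V64.
Db-F-Ab: major triad on Db = scale degree 1 → I.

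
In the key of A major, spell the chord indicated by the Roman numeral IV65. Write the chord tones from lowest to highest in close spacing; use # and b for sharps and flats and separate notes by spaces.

F# A C# D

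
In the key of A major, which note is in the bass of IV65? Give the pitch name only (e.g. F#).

F#

IV in A major has root D; the chord is D-F#-A-C#.
The figure 65 means first inversion — the third is in the bass.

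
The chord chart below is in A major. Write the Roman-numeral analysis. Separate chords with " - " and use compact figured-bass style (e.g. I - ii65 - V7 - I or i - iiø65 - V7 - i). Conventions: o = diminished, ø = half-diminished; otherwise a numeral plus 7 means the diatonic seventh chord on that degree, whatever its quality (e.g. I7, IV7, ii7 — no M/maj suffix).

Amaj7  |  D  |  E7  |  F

I7 - IV - V7 - bVI

Amaj7: major seventh chord on A = scale degree 1 → I7.
D: major triad on D = scale degree 4 → IV.
E7: dominant seventh chord on E = scale degree 5 → V7.
F: F with this quality isn't in the key; it's bVI, borrowed from the parallel minor.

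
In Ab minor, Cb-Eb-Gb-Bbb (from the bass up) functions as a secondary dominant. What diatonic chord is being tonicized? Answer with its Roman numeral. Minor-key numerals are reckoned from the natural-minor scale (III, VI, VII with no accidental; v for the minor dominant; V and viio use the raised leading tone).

VI

The chord is a dominant seventh chord on Cb.
A dominant resolves down a perfect fifth: Cb → Fb. In Ab minor, Fb is scale degree 6, i.e. VI.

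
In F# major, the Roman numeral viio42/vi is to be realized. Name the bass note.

B

The applied chord viio42/vi is rooted on C##: C##-E#-G#-B.
The figure 42 means third inversion — the seventh is in the bass.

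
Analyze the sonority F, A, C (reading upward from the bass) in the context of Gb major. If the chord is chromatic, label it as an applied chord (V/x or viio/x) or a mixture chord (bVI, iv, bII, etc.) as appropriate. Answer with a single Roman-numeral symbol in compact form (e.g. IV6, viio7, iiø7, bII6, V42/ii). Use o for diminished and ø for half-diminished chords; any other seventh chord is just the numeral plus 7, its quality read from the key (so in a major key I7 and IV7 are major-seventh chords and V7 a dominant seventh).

V/iii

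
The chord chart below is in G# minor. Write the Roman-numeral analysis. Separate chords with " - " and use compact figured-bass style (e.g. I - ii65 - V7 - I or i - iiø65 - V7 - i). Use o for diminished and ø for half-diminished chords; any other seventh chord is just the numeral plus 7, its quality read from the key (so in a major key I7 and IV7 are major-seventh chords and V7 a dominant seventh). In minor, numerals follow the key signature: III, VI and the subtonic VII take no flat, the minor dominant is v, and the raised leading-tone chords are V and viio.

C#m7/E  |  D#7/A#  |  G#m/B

iv65 - V43 - i6

C#m7/E has root C#, degree 4 in G# minor, so iv65.
D#7/A#: root D# is the dominant; dominant seventh chord there is V43.
G#m/B: minor triad on G# = scale degree 1 → i6.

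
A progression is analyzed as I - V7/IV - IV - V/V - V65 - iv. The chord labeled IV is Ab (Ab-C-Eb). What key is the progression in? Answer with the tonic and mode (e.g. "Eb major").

Eb major

The anchor chord is a major triad on Ab, labeled IV.
If Ab is scale degree 4 and the mode makes that degree carry a major triad, the tonic is Eb and the mode is major.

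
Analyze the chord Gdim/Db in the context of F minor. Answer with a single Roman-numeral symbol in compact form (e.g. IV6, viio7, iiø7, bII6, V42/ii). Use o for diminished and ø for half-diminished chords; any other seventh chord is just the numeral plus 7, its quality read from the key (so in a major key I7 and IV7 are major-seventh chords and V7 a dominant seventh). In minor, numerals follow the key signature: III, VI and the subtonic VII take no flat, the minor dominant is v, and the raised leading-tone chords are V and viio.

iio64

The pitches G-Bb-Db form a diminished triad rooted on G.
In F minor, G is the supertonic; the diatonic diminished triad there is iio.
With Db in the bass the chord is in second inversion, so the figured bass is 64.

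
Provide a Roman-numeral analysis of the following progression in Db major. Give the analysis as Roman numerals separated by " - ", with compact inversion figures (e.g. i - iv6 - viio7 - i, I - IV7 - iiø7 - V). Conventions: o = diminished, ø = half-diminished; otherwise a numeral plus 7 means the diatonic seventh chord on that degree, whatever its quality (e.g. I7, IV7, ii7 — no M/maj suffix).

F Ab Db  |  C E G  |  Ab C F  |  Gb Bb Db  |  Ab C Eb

I6 - V/iii - iii6 - IV - V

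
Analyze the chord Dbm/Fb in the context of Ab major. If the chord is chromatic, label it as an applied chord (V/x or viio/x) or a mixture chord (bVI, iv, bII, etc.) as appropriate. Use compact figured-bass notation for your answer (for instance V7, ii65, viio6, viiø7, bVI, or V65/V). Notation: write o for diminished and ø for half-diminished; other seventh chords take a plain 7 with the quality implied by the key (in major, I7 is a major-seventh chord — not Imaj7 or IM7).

Stacked in thirds the chord is Db-Fb-Ab: a minor triad on Db.
Db is the fourth degree of Ab major. This is the minor subdominant, borrowed from the parallel minor.
With Fb in the bass the chord is in first inversion, so the figured bass is 6.

iv6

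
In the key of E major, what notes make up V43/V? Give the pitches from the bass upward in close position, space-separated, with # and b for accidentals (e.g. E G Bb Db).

C# E F# A#

V43/V is a secondary dominant — the dominant seventh of V. V in E major is B, so the applied chord's root is F#, a perfect fifth above.
Building a dominant seventh chord on F# gives F#-A#-C#-E.
With the 43 figure the chord is in second inversion; from the bass C# upward in close position it reads C#-E-F#-A#.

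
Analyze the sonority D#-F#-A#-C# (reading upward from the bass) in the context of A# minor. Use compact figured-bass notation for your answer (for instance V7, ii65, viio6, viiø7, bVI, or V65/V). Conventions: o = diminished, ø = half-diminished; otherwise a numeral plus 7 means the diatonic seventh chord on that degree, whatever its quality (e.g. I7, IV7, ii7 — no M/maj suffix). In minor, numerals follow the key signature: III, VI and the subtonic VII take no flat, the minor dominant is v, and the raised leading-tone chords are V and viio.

iv7

The pitches D#-F#-A#-C# form a minor seventh chord rooted on D#.
In A# minor, D# is the subdominant; the diatonic minor seventh chord there is iv7.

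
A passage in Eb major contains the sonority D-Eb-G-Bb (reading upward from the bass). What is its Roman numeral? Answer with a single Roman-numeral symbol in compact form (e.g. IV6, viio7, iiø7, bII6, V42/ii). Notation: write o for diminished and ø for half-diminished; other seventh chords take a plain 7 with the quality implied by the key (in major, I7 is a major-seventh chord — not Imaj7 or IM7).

The pitches Eb-G-Bb-D form a major seventh chord rooted on Eb.
In Eb major, Eb is the tonic; the diatonic major seventh chord there is I7.
With D in the bass the chord is in third inversion, so the figured bass is 42.

I42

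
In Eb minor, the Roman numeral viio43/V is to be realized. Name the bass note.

Eb

The applied chord viio43/V is rooted on A: A-C-Eb-Gb.
The figure 43 means second inversion — the fifth is in the bass.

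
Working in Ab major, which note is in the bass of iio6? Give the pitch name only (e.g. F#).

iio in Ab major has root Bb; the chord is Bb-Db-Fb.
The figure 6 means first inversion — the third is in the bass.

Db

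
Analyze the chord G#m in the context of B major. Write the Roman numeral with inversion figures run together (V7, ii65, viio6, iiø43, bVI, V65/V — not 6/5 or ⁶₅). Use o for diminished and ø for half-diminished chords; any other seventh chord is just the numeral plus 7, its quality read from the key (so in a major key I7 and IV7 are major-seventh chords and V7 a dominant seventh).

Stacked in thirds the chord is G#-B-D#: a minor triad on G#.
G# is scale degree 6 in B major, and a minor triad on that degree is written vi.

vi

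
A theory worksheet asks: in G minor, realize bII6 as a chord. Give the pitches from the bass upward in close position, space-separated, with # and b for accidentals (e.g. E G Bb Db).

C Eb Ab

Scale degree 2 in G minor is A; lowering it a half step gives Ab. bII6 is the Neapolitan sixth — a major triad on the lowered second degree, here in its customary first inversion.
So the chord is Ab-C-Eb.
With the 6 figure the chord is in first inversion; from the bass C upward in close position it reads C-Eb-Ab.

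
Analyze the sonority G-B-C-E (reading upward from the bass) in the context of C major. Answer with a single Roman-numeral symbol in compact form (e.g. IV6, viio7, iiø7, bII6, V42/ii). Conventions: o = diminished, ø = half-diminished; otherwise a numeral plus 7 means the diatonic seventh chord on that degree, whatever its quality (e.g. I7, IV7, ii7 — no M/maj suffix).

I43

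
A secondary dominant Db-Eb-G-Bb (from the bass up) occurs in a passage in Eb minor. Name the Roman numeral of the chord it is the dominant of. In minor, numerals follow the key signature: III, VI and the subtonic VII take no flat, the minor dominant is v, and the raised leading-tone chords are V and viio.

iv

The chord is a dominant seventh chord on Eb.
A dominant resolves down a perfect fifth: Eb → Ab. In Eb minor, Ab is scale degree 4, i.e. iv.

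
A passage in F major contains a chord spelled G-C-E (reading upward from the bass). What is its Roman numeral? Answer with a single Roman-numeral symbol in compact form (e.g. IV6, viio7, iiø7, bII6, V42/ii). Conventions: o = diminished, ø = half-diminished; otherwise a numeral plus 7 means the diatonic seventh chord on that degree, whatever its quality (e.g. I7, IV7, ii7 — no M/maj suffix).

Stacked in thirds the chord is C-E-G: a major triad on C.
C is scale degree 5 in F major, and a major triad on that degree is written V.
With G in the bass the chord is in second inversion, so the figured bass is 64.

V64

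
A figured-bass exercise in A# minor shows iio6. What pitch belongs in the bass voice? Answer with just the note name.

D#

iio in A# minor has root B#; the chord is B#-D#-F#.
The figure 6 means first inversion — the third is in the bass.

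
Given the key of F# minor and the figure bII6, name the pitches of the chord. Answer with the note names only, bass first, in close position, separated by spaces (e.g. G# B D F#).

B D G

bII6 is the Neapolitan sixth — a major triad on the lowered second degree, here in its customary first inversion. In F# minor that root is G.
So the chord is G-B-D.
The figured bass 6 indicates first inversion, placing the third (B) in the bass: B-D-G.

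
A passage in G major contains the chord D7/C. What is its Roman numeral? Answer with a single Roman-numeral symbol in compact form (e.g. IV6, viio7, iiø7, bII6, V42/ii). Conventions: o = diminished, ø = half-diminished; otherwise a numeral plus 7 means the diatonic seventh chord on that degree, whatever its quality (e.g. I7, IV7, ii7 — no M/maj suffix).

V42

Stacked in thirds the chord is D-F#-A-C: a dominant seventh chord on D.
D is scale degree 5 in G major, and a dominant seventh chord on that degree is written V7.
With C in the bass the chord is in third inversion, so the figured bass is 42.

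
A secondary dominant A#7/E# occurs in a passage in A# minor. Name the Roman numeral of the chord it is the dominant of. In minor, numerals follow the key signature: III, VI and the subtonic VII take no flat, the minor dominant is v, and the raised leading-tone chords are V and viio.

iv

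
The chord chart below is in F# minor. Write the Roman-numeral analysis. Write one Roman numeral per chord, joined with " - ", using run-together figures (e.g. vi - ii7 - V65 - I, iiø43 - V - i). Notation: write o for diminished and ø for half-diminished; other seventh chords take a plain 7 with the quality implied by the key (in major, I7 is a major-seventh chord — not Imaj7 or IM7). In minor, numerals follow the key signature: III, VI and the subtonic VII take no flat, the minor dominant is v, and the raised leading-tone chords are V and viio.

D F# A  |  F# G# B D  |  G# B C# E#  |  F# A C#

VI - iiø42 - V43 - i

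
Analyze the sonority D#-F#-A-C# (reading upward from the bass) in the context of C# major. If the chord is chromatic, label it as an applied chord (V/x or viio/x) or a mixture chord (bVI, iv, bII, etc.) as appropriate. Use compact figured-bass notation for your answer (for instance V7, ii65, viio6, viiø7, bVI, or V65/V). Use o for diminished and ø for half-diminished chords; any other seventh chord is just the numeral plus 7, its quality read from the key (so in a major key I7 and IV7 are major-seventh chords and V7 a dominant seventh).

iiø7

The pitches D#-F#-A-C# form a half-diminished seventh chord rooted on D#.
D# is the second degree of C# major. This is the half-diminished supertonic seventh, borrowed from the parallel minor.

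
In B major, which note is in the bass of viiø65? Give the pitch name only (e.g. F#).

C#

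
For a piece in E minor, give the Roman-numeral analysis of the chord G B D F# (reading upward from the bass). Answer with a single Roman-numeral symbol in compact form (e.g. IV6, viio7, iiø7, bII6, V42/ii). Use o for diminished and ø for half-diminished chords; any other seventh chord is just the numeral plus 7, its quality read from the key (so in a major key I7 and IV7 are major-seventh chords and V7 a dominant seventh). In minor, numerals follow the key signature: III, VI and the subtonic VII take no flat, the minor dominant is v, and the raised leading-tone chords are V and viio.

The pitches G-B-D-F# form a major seventh chord rooted on G.
In E minor, G is the mediant; the diatonic major seventh chord there is III7.

III7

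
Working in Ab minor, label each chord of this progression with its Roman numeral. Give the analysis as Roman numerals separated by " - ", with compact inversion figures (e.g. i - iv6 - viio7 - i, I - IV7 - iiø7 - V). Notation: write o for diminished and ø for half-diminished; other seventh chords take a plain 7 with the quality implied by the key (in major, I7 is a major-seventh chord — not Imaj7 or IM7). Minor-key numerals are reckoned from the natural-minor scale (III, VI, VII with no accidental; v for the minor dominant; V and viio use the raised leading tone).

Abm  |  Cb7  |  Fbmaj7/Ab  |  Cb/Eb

Abm has root Ab, degree 1 in Ab minor, so i.
Cb7: chromatic; Cb is V of VI, so V7/VI.
Fbmaj7/Ab: major seventh chord on Fb = scale degree 6 → VI65.
Cb/Eb: root Cb is the mediant; major triad there is III6.

i - V7/VI - VI65 - III6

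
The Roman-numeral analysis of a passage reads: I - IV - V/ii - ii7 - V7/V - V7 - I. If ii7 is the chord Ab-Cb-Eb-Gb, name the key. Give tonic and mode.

Gb major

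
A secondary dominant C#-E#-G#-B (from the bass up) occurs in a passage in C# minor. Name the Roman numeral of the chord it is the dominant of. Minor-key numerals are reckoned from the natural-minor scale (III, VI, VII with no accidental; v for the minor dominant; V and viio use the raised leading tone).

The chord is a dominant seventh chord on C#.
A dominant resolves down a perfect fifth: C# → F#. In C# minor, F# is scale degree 4, i.e. iv.

iv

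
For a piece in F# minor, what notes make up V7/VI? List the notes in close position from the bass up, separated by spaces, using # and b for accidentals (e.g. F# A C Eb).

A C# E G

V7/VI is a secondary dominant — the dominant seventh of VI. VI in F# minor is D, so the applied chord's root is A, a perfect fifth above.
Building a dominant seventh chord on A gives A-C#-E-G.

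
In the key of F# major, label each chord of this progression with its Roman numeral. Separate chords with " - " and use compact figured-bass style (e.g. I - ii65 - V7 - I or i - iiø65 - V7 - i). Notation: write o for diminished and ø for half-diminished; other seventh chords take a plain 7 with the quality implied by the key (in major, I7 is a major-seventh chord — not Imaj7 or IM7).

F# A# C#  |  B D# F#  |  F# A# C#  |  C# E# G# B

I - IV - I - V7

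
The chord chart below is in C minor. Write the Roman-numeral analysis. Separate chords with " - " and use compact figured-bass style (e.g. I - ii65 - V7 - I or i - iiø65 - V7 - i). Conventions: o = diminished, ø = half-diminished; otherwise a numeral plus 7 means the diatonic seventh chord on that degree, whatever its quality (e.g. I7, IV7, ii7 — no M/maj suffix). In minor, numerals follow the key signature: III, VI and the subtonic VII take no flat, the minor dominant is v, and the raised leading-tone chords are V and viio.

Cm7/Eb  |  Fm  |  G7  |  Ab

i65 - iv - V7 - VI

Cm7/Eb: root C is the tonic; minor seventh chord there is i65.
Fm: minor triad on F = scale degree 4 → iv.
G7: dominant seventh chord on G = scale degree 5 → V7.
Ab: major triad on Ab = scale degree 6 → VI.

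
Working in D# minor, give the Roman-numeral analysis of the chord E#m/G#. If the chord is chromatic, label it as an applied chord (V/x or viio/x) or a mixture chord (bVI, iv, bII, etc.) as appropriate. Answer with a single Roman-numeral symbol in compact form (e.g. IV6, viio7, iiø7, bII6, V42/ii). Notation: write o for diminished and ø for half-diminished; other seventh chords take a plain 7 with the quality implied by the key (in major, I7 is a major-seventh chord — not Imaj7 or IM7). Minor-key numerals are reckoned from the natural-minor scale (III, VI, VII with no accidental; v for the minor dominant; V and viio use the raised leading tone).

The pitches E#-G#-B# form a minor triad rooted on E#.
E# is the second degree of D# minor. This is the minor supertonic, borrowed from the parallel major (the Dorian ii).
With G# in the bass the chord is in first inversion, so the figured bass is 6.

ii6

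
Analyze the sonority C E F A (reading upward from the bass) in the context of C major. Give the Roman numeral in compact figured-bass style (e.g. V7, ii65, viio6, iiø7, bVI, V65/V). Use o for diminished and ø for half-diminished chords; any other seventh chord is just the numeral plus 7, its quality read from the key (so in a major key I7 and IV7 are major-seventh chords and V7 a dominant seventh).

IV43

Stacked in thirds the chord is F-A-C-E: a major seventh chord on F.
F is scale degree 4 in C major, and a major seventh chord on that degree is written IV7.
With C in the bass the chord is in second inversion, so the figured bass is 43.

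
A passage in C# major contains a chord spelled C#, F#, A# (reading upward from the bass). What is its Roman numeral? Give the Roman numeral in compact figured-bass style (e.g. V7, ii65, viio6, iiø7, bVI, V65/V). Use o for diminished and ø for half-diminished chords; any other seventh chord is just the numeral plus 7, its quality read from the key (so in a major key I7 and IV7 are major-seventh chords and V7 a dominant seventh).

IV64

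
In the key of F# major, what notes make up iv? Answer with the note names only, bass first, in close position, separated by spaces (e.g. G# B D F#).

B D F#

iv is the minor subdominant, borrowed from the parallel minor. In F# major that root is B.
So the chord is B-D-F#.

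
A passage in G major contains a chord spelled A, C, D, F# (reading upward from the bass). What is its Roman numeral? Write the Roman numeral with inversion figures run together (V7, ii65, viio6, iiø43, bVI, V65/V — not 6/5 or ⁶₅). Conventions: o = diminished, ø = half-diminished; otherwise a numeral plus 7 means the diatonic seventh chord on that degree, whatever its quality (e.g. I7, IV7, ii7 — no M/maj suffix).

V43

Stacked in thirds the chord is D-F#-A-C: a dominant seventh chord on D.
D is scale degree 5 in G major, and a dominant seventh chord on that degree is written V7.
With A in the bass the chord is in second inversion, so the figured bass is 43.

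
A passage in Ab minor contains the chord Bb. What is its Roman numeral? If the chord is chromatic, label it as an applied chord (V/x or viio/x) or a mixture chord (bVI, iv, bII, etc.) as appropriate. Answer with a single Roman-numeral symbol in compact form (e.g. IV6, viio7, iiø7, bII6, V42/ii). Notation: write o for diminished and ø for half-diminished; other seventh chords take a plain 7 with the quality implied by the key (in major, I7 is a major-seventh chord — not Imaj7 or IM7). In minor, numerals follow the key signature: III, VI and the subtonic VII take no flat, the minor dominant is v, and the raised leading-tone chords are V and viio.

V/V

Stacked in thirds the chord is Bb-D-F: a major triad on Bb.
Bb is not a diatonic chord root with this quality in Ab minor, but it lies a perfect fifth above Eb (V), so the chord functions as an applied dominant of V.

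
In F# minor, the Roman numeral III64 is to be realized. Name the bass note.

III in F# minor has root A; the chord is A-C#-E.
The figure 64 means second inversion — the fifth is in the bass.

E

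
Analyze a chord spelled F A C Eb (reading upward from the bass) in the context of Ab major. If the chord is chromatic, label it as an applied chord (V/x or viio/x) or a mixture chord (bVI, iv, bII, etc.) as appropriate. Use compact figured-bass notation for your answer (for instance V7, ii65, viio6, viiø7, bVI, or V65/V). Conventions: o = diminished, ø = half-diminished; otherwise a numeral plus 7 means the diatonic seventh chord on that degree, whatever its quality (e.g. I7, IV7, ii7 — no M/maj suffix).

V7/ii

The pitches F-A-C-Eb form a dominant seventh chord rooted on F.
F is not a diatonic chord root with this quality in Ab major, but it lies a perfect fifth above Bb (ii), so the chord functions as an applied dominant of ii.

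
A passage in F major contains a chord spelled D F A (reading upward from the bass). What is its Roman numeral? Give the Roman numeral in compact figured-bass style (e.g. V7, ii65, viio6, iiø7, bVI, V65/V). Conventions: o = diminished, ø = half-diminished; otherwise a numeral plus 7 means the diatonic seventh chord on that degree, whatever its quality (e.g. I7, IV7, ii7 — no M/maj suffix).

vi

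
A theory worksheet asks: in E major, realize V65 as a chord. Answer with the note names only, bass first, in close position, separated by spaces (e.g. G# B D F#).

D# F# A B

The numeral's case and figure indicate a dominant seventh chord. In E major its root, the fifth degree, is B.
Stacking thirds from B gives B-D#-F#-A.
The figured bass 65 indicates first inversion, placing the third (D#) in the bass: D#-F#-A-B.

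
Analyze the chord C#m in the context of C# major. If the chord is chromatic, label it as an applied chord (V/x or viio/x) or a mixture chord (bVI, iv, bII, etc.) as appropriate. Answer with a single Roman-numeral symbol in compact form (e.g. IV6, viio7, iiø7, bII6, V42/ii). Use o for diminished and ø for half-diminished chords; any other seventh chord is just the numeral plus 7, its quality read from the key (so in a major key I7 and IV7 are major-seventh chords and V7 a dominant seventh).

i

The pitches C#-E-G# form a minor triad rooted on C#.
C# is the first degree of C# major. This is the minor tonic, borrowed from the parallel minor.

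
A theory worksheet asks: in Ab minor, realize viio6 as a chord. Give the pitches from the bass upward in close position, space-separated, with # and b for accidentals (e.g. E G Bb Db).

Bb Db G

In Ab minor, the leading-tone chord is built on the raised seventh degree, G.
That chord is spelled G-Bb-Db.
With the 6 figure the chord is in first inversion; from the bass Bb upward in close position it reads Bb-Db-G.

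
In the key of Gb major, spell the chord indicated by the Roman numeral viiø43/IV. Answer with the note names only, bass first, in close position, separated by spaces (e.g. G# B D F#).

Fb Ab Bb Db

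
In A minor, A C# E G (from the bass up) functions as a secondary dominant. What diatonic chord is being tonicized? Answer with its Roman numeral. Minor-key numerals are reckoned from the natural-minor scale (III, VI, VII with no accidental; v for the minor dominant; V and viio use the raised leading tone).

The chord is a dominant seventh chord on A.
A dominant resolves down a perfect fifth: A → D. In A minor, D is scale degree 4, i.e. iv.

iv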